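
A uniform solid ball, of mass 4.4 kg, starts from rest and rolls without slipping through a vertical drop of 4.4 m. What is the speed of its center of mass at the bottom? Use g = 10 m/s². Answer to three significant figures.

v ≈ 7.93 m/s

For this body I = (2/5)MR², i.e. k = I/(MR²) = 0.4.
Pure rolling means v = ωR; then KE = ½Mv² + ½I(v/R)² = ½(1+k)Mv² = (7/10)Mv².
Setting Mgh = (7/10)Mv² gives v = √(2gh/(1+k)) = √(2·10·4.4/1.4) ≈ 7.93 m/s.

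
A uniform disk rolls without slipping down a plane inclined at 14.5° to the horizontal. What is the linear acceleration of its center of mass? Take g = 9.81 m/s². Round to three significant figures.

a ≈ 1.64 m/s²

For this body I = (1/2)MR², i.e. k = I/(MR²) = 0.5.
Translational: Mg sinθ − f = Ma. Rotational about the CM: fR = Iα = kMRa, so f = kMa.
Eliminating f: Mg sinθ = (1+k)Ma, so a = g sinθ/(1+k) = 9.81 × sin14.5° / 1.5 ≈ 1.64 m/s².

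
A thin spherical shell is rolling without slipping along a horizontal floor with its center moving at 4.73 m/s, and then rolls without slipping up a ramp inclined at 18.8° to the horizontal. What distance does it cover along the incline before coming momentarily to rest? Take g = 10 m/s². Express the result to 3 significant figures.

d ≈ 5.79 m

The moment of inertia is (2/3)MR², giving k ≡ I/(MR²) = 2/3.
The rolling condition ω = v/R makes the rotational term ½I(v/R)² = ½kMv², so KE_total = ½(1+k)Mv² = (5/6)Mv².
Setting this equal to Mgh gives the vertical rise h = (1+k)v₀²/(2g) = 1.667×4.73²/(2×10) = 1.864 m.
Along the incline, d = h/sinθ = 1.864/sin18.8° ≈ 5.79 m.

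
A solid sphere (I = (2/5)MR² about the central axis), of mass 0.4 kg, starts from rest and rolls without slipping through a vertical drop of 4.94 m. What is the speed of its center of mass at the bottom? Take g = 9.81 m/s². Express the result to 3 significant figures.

With I = (2/5)MR², the ratio k = I/(MR²) is 0.4.
Rolling without slipping gives ω = v/R, so the total kinetic energy is ½Mv² + ½Iω² = ½(1+k)Mv² = (7/10)Mv².
Energy conservation: Mgh = (7/10)Mv², so v = √(2gh/(1+k)) = √(2 × 9.81 × 4.94 / 1.4) ≈ 8.32 m/s.

v ≈ 8.32 m/s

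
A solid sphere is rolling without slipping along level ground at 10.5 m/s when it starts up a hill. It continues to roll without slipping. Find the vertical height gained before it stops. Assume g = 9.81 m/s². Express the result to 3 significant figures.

With I = (2/5)MR², the ratio k = I/(MR²) is 0.4.
Since it rolls without slipping, ω = v/R and KE = ½Mv² + ½Iω² = ½(1+k)Mv² = (7/10)Mv².
All of this converts to potential energy at the highest point: (7/10)Mv₀² = Mgh.
Thus h = (1+k)v₀²/(2g) = 1.4 × 10.5² / (2 × 9.81) ≈ 7.87 m.

h ≈ 7.87 m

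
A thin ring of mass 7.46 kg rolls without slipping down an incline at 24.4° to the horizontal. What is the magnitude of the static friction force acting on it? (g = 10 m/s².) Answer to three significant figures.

For this body I = MR², i.e. k = I/(MR²) = 1.
Newton's second law down the slope: Mg sinθ − f = Ma. The torque equation fR = Iα (with α = a/R) gives f = kMa.
Combining, a = g sinθ/(1+k) and f = kMa = kMg sinθ/(1+k).
f = 1 × 7.46 × 10 × sin24.4° / 2 ≈ 15.4 N.

f ≈ 15.4 N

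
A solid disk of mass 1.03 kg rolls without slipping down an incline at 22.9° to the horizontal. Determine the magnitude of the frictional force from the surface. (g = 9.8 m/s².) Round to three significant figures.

f ≈ 1.31 N

With I = (1/2)MR², the ratio k = I/(MR²) is 0.5.
Translational: Mg sinθ − f = Ma. Rotational about the CM: fR = Iα = kMRa, so f = kMa.
Combining, a = g sinθ/(1+k) and f = kMa = kMg sinθ/(1+k).
f = 0.5 × 1.03 × 9.8 × sin22.9° / 1.5 ≈ 1.31 N.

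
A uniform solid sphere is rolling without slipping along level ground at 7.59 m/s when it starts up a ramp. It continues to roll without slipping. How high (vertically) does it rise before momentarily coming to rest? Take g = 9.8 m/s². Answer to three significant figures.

h ≈ 4.11 m

For this body I = (2/5)MR², i.e. k = I/(MR²) = 0.4.
Since it rolls without slipping, ω = v/R and KE = ½Mv² + ½Iω² = ½(1+k)Mv² = (7/10)Mv².
At the top the kinetic energy is zero, so (7/10)Mv₀² = Mgh.
Thus h = (1+k)v₀²/(2g) = 1.4 × 7.59² / (2 × 9.8) ≈ 4.11 m.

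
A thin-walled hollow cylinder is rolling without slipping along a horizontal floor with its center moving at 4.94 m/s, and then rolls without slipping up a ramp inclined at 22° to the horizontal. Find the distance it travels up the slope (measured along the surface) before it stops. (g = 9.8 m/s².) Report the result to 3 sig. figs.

Here I = MR², so the shape factor k = I/(MR²) = 1.
Since it rolls without slipping, ω = v/R and KE = ½Mv² + ½Iω² = ½(1+k)Mv² = Mv².
Setting this equal to Mgh gives the vertical rise h = (1+k)v₀²/(2g) = 2×4.94²/(2×9.8) = 2.49 m.
Along the incline, d = h/sinθ = 2.49/sin22° ≈ 6.65 m.

d ≈ 6.65 m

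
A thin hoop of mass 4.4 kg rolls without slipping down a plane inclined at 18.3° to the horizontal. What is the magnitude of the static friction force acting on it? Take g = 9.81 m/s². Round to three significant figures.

Here I = MR², so the shape factor k = I/(MR²) = 1.
Along the incline Mg sinθ − f = Ma, and torque about the center fR = Iα = kMR²(a/R) gives f = kMa.
Combining, a = g sinθ/(1+k) and f = kMa = kMg sinθ/(1+k).
f = 1 × 4.4 × 9.81 × sin18.3° / 2 ≈ 6.78 N.

f ≈ 6.78 N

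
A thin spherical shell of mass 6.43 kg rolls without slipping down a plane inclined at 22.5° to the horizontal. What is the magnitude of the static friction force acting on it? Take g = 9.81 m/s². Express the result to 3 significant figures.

The moment of inertia is (2/3)MR², giving k ≡ I/(MR²) = 2/3.
Newton's second law down the slope: Mg sinθ − f = Ma. The torque equation fR = Iα (with α = a/R) gives f = kMa.
Combining, a = g sinθ/(1+k) and f = kMa = kMg sinθ/(1+k).
f = (2/3) × 6.43 × 9.81 × sin22.5° / 1.667 ≈ 9.66 N.

f ≈ 9.66 N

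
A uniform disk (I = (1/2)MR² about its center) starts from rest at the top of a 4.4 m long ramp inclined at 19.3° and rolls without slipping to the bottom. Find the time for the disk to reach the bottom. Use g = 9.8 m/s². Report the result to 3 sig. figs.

Here I = (1/2)MR², so the shape factor k = I/(MR²) = 0.5.
Newton's second law down the slope: Mg sinθ − f = Ma. The torque equation fR = Iα (with α = a/R) gives f = kMa.
Hence a = g sinθ/(1+k) = 9.8×sin19.3°/1.5 = 2.159 m/s².
Starting from rest, L = ½at², so t = √(2L/a) = √(2×4.4/2.159) ≈ 2.02 s.

t ≈ 2.02 s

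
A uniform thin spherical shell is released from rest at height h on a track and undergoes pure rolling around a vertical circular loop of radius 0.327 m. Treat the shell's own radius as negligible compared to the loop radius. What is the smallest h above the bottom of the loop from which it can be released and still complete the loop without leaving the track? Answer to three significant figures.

h_min ≈ 0.927 m

Here I = (2/3)MR², so the shape factor k = I/(MR²) = 2/3.
At the top, contact is just lost when gravity alone supplies the centripetal force: Mg = Mv_top²/r, i.e. v_top² = gr.
With ω = v/R, the kinetic energy at speed v is ½(1+k)Mv² = (5/6)Mv².
Energy conservation from release (height h) to the top (height 2r): Mgh = Mg(2r) + (5/6)M·gr.
Thus h_min = 2r + (1+k)r/2 = r(2 + 1.667/2) = 0.327 × 2.833 ≈ 0.927 m.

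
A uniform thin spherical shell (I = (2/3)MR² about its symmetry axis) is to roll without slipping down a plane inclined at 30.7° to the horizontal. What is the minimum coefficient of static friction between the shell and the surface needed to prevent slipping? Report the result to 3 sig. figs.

With I = (2/3)MR², the ratio k = I/(MR²) is 2/3.
Newton's second law down the slope: Mg sinθ − f = Ma. The torque equation fR = Iα (with α = a/R) gives f = kMa.
These give a = g sinθ/(1+k) and the required friction f = kMg sinθ/(1+k).
The normal force is N = Mg cosθ, so μ_min = f/N = k tanθ/(1+k).
μ_min = (2/3) × tan30.7° / 1.667 ≈ 0.238.

μ_min ≈ 0.238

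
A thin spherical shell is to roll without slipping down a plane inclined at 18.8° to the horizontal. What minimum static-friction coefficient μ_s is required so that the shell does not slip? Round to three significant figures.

μ_min ≈ 0.136

The moment of inertia is (2/3)MR², giving k ≡ I/(MR²) = 2/3.
Along the incline Mg sinθ − f = Ma, and torque about the center fR = Iα = kMR²(a/R) gives f = kMa.
These give a = g sinθ/(1+k) and the required friction f = kMg sinθ/(1+k).
The normal force is N = Mg cosθ, so μ_min = f/N = k tanθ/(1+k).
μ_min = (2/3) × tan18.8° / 1.667 ≈ 0.136.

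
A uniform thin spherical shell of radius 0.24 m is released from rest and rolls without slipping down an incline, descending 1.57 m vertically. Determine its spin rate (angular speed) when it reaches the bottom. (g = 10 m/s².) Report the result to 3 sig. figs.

ω ≈ 18.1 rad/s

The moment of inertia is (2/3)MR², giving k ≡ I/(MR²) = 2/3.
Pure rolling means v = ωR; then KE = ½Mv² + ½I(v/R)² = ½(1+k)Mv² = (5/6)Mv².
Energy conservation Mgh = ½(1+k)Mv² gives v = √(2gh/(1+k)) = √(2 × 10 × 1.57 / 1.667) = 4.341 m/s.
Then ω = v/R = 4.341 / 0.24 ≈ 18.1 rad/s.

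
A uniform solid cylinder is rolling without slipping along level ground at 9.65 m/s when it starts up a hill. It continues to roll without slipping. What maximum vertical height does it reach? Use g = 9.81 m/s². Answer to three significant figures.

h ≈ 7.12 m

The moment of inertia is (1/2)MR², giving k ≡ I/(MR²) = 0.5.
Rolling without slipping gives ω = v/R, so the total kinetic energy is ½Mv² + ½Iω² = ½(1+k)Mv² = (3/4)Mv².
All of this converts to potential energy at the highest point: (3/4)Mv₀² = Mgh.
Thus h = (1+k)v₀²/(2g) = 1.5 × 9.65² / (2 × 9.81) ≈ 7.12 m.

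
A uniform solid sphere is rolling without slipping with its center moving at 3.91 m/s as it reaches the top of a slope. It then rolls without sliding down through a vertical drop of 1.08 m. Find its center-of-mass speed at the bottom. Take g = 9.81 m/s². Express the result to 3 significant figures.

The moment of inertia is (2/5)MR², giving k ≡ I/(MR²) = 0.4.
Pure rolling means v = ωR; then KE = ½Mv² + ½I(v/R)² = ½(1+k)Mv² = (7/10)Mv².
Energy conservation: (7/10)Mv₀² + Mgh = (7/10)Mv², so v² = v₀² + 2gh/(1+k).
v = √(3.91² + 2×9.81×1.08/1.4) = √30.42 ≈ 5.52 m/s.

v ≈ 5.52 m/s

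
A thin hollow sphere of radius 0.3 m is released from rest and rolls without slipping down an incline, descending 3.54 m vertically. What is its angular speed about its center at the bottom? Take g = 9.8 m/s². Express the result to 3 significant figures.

ω ≈ 21.5 rad/s

For this body I = (2/3)MR², i.e. k = I/(MR²) = 2/3.
Rolling without slipping gives ω = v/R, so the total kinetic energy is ½Mv² + ½Iω² = ½(1+k)Mv² = (5/6)Mv².
Energy conservation Mgh = ½(1+k)Mv² gives v = √(2gh/(1+k)) = √(2 × 9.8 × 3.54 / 1.667) = 6.452 m/s.
The angular speed follows from ω = v/R = 6.452/0.3 ≈ 21.5 rad/s.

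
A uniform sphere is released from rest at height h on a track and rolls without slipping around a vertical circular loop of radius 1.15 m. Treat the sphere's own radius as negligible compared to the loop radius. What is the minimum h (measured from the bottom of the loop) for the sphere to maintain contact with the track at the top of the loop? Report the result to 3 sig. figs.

Here I = (2/5)MR², so the shape factor k = I/(MR²) = 0.4.
At the top of the loop, the minimum-contact condition is Mg = Mv_top²/r, so v_top² = gr.
With ω = v/R, the kinetic energy at speed v is ½(1+k)Mv² = (7/10)Mv².
Energy conservation from release (height h) to the top (height 2r): Mgh = Mg(2r) + (7/10)M·gr.
Thus h_min = 2r + (1+k)r/2 = r(2 + 1.4/2) = 1.15 × 2.7 ≈ 3.11 m.

h_min ≈ 3.11 m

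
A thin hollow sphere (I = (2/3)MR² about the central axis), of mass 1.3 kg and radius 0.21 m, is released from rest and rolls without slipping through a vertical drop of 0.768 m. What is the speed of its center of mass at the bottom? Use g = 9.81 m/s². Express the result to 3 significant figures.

v ≈ 3.01 m/s

For this body I = (2/3)MR², i.e. k = I/(MR²) = 2/3.
Rolling without slipping gives ω = v/R, so the total kinetic energy is ½Mv² + ½Iω² = ½(1+k)Mv² = (5/6)Mv².
Energy conservation: Mgh = (5/6)Mv², so v = √(2gh/(1+k)) = √(2 × 9.81 × 0.768 / 1.667) ≈ 3.01 m/s.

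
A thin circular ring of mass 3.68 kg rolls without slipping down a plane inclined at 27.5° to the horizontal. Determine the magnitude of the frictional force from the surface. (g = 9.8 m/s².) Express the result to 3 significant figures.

f ≈ 8.33 N

For this body I = MR², i.e. k = I/(MR²) = 1.
Along the incline Mg sinθ − f = Ma, and torque about the center fR = Iα = kMR²(a/R) gives f = kMa.
Combining, a = g sinθ/(1+k) and f = kMa = kMg sinθ/(1+k).
f = 1 × 3.68 × 9.8 × sin27.5° / 2 ≈ 8.33 N.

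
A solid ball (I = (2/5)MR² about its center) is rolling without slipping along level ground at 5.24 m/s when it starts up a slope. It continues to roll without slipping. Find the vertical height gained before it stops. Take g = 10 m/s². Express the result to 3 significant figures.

Here I = (2/5)MR², so the shape factor k = I/(MR²) = 0.4.
Rolling without slipping gives ω = v/R, so the total kinetic energy is ½Mv² + ½Iω² = ½(1+k)Mv² = (7/10)Mv².
At the top the kinetic energy is zero, so (7/10)Mv₀² = Mgh.
Thus h = (1+k)v₀²/(2g) = 1.4 × 5.24² / (2 × 10) ≈ 1.92 m.

h ≈ 1.92 m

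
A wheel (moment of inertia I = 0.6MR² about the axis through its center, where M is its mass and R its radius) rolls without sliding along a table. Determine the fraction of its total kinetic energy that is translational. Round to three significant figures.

fraction ≈ 0.625

Here I = 0.6MR², so the shape factor k = I/(MR²) = 0.6.
With ω = v/R, KE_trans = ½Mv² and KE_rot = ½Iω² = ½kMv², so KE_total = ½(1+k)Mv².
The translational fraction is therefore 1/(1+k) = 1/1.6 ≈ 0.625.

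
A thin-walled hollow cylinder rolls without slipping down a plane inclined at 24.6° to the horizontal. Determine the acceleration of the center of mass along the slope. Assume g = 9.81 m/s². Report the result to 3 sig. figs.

a ≈ 2.04 m/s²

Here I = MR², so the shape factor k = I/(MR²) = 1.
Newton's second law down the slope: Mg sinθ − f = Ma. The torque equation fR = Iα (with α = a/R) gives f = kMa.
Eliminating f: Mg sinθ = (1+k)Ma, so a = g sinθ/(1+k) = 9.81 × sin24.6° / 2 ≈ 2.04 m/s².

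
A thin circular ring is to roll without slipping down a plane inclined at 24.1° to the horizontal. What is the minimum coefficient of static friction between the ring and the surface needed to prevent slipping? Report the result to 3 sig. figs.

For this body I = MR², i.e. k = I/(MR²) = 1.
Translational: Mg sinθ − f = Ma. Rotational about the CM: fR = Iα = kMRa, so f = kMa.
These give a = g sinθ/(1+k) and the required friction f = kMg sinθ/(1+k).
With N = Mg cosθ, the no-slip condition f ≤ μN gives μ_min = f/N = k tanθ/(1+k).
μ_min = 1 × tan24.1° / 2 ≈ 0.224.

μ_min ≈ 0.224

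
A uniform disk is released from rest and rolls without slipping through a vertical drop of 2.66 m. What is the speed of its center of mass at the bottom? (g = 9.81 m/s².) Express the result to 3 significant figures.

For this body I = (1/2)MR², i.e. k = I/(MR²) = 0.5.
Pure rolling means v = ωR; then KE = ½Mv² + ½I(v/R)² = ½(1+k)Mv² = (3/4)Mv².
Energy conservation: Mgh = (3/4)Mv², so v = √(2gh/(1+k)) = √(2 × 9.81 × 2.66 / 1.5) ≈ 5.90 m/s.

v ≈ 5.90 m/s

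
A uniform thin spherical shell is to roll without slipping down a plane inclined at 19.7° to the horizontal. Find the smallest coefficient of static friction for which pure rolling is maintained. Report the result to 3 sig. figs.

μ_min ≈ 0.143

Here I = (2/3)MR², so the shape factor k = I/(MR²) = 2/3.
Along the incline Mg sinθ − f = Ma, and torque about the center fR = Iα = kMR²(a/R) gives f = kMa.
These give a = g sinθ/(1+k) and the required friction f = kMg sinθ/(1+k).
The normal force is N = Mg cosθ, so μ_min = f/N = k tanθ/(1+k).
μ_min = (2/3) × tan19.7° / 1.667 ≈ 0.143.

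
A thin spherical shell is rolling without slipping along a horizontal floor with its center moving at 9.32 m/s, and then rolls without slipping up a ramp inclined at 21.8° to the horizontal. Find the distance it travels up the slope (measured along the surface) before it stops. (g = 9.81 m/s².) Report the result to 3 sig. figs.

For this body I = (2/3)MR², i.e. k = I/(MR²) = 2/3.
Since it rolls without slipping, ω = v/R and KE = ½Mv² + ½Iω² = ½(1+k)Mv² = (5/6)Mv².
Setting this equal to Mgh gives the vertical rise h = (1+k)v₀²/(2g) = 1.667×9.32²/(2×9.81) = 7.379 m.
Along the incline, d = h/sinθ = 7.379/sin21.8° ≈ 19.9 m.

d ≈ 19.9 m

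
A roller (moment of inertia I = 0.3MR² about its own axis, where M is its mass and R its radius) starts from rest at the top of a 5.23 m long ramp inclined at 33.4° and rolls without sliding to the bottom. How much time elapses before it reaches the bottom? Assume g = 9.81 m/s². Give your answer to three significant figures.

Here I = 0.3MR², so the shape factor k = I/(MR²) = 0.3.
Along the incline Mg sinθ − f = Ma, and torque about the center fR = Iα = kMR²(a/R) gives f = kMa.
Hence a = g sinθ/(1+k) = 9.81×sin33.4°/1.3 = 4.154 m/s².
Starting from rest, L = ½at², so t = √(2L/a) = √(2×5.23/4.154) ≈ 1.59 s.

t ≈ 1.59 s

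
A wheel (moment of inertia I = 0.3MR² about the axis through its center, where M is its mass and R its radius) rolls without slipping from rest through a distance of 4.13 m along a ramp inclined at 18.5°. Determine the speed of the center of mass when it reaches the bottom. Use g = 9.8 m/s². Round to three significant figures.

With I = 0.3MR², the ratio k = I/(MR²) is 0.3.
Rolling without slipping gives ω = v/R, so the total kinetic energy is ½Mv² + ½Iω² = ½(1+k)Mv² = (13/20)Mv².
The vertical drop is h = L sinθ = 4.13 × sin18.5° = 1.31 m.
Setting Mgh = (13/20)Mv² gives v = √(2gh/(1+k)) = √(2·9.8·1.31/1.3) ≈ 4.44 m/s.

v ≈ 4.44 m/s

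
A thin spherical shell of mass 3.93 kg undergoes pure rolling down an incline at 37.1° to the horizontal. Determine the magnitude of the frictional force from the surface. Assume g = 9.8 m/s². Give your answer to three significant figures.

f ≈ 9.29 N

Here I = (2/3)MR², so the shape factor k = I/(MR²) = 2/3.
Translational: Mg sinθ − f = Ma. Rotational about the CM: fR = Iα = kMRa, so f = kMa.
Combining, a = g sinθ/(1+k) and f = kMa = kMg sinθ/(1+k).
f = (2/3) × 3.93 × 9.8 × sin37.1° / 1.667 ≈ 9.29 N.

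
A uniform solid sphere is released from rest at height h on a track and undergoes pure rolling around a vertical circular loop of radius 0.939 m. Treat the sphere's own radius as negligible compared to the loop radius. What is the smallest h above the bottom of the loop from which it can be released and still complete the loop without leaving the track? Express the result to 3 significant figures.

h_min ≈ 2.54 m

For this body I = (2/5)MR², i.e. k = I/(MR²) = 0.4.
At the top, contact is just lost when gravity alone supplies the centripetal force: Mg = Mv_top²/r, i.e. v_top² = gr.
With ω = v/R, the kinetic energy at speed v is ½(1+k)Mv² = (7/10)Mv².
Energy conservation from release (height h) to the top (height 2r): Mgh = Mg(2r) + (7/10)M·gr.
Thus h_min = 2r + (1+k)r/2 = r(2 + 1.4/2) = 0.939 × 2.7 ≈ 2.54 m.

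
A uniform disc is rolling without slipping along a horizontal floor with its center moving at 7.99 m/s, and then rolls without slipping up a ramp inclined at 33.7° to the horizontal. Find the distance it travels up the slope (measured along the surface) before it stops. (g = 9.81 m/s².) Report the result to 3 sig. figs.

With I = (1/2)MR², the ratio k = I/(MR²) is 0.5.
Since it rolls without slipping, ω = v/R and KE = ½Mv² + ½Iω² = ½(1+k)Mv² = (3/4)Mv².
Setting this equal to Mgh gives the vertical rise h = (1+k)v₀²/(2g) = 1.5×7.99²/(2×9.81) = 4.881 m.
The distance along the slope is d = h/sinθ = 4.881/sin33.7° ≈ 8.80 m.

d ≈ 8.80 m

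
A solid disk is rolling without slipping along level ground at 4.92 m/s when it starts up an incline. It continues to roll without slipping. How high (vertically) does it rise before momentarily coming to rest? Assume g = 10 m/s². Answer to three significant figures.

Here I = (1/2)MR², so the shape factor k = I/(MR²) = 0.5.
Pure rolling means v = ωR; then KE = ½Mv² + ½I(v/R)² = ½(1+k)Mv² = (3/4)Mv².
All of this converts to potential energy at the highest point: (3/4)Mv₀² = Mgh.
Thus h = (1+k)v₀²/(2g) = 1.5 × 4.92² / (2 × 10) ≈ 1.82 m.

h ≈ 1.82 m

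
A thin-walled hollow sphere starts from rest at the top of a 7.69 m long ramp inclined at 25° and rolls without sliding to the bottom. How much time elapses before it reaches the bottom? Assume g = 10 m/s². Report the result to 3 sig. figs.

Here I = (2/3)MR², so the shape factor k = I/(MR²) = 2/3.
Along the incline Mg sinθ − f = Ma, and torque about the center fR = Iα = kMR²(a/R) gives f = kMa.
Hence a = g sinθ/(1+k) = 10×sin25°/1.667 = 2.536 m/s².
With constant a from rest, t = √(2L/a) = √(2·7.69/2.536) ≈ 2.46 s.

t ≈ 2.46 s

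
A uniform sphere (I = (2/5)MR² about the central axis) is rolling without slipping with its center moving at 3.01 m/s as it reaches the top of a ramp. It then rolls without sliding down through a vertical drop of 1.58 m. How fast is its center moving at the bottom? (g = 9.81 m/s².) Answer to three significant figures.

Here I = (2/5)MR², so the shape factor k = I/(MR²) = 0.4.
The rolling condition ω = v/R makes the rotational term ½I(v/R)² = ½kMv², so KE_total = ½(1+k)Mv² = (7/10)Mv².
Energy conservation: (7/10)Mv₀² + Mgh = (7/10)Mv², so v² = v₀² + 2gh/(1+k).
v = √(3.01² + 2×9.81×1.58/1.4) = √31.2 ≈ 5.59 m/s.

v ≈ 5.59 m/s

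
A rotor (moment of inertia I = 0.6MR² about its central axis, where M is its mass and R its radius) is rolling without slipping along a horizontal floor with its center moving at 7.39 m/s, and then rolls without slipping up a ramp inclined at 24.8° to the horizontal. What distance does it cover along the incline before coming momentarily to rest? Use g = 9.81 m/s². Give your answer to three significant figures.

The moment of inertia is 0.6MR², giving k ≡ I/(MR²) = 0.6.
Pure rolling means v = ωR; then KE = ½Mv² + ½I(v/R)² = ½(1+k)Mv² = (4/5)Mv².
Setting this equal to Mgh gives the vertical rise h = (1+k)v₀²/(2g) = 1.6×7.39²/(2×9.81) = 4.454 m.
The distance along the slope is d = h/sinθ = 4.454/sin24.8° ≈ 10.6 m.

d ≈ 10.6 m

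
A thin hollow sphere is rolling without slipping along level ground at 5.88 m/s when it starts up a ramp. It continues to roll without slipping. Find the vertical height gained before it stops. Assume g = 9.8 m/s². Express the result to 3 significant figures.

h ≈ 2.94 m

The moment of inertia is (2/3)MR², giving k ≡ I/(MR²) = 2/3.
The rolling condition ω = v/R makes the rotational term ½I(v/R)² = ½kMv², so KE_total = ½(1+k)Mv² = (5/6)Mv².
All of this converts to potential energy at the highest point: (5/6)Mv₀² = Mgh.
Thus h = (1+k)v₀²/(2g) = 1.667 × 5.88² / (2 × 9.8) ≈ 2.94 m.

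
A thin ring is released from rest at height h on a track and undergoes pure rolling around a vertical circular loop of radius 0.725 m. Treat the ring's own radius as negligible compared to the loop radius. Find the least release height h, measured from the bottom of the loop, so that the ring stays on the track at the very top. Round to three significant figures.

h_min ≈ 2.18 m

Here I = MR², so the shape factor k = I/(MR²) = 1.
At the top, contact is just lost when gravity alone supplies the centripetal force: Mg = Mv_top²/r, i.e. v_top² = gr.
With ω = v/R, the kinetic energy at speed v is ½(1+k)Mv² = Mv².
Energy conservation from release (height h) to the top (height 2r): Mgh = Mg(2r) + M·gr.
Thus h_min = 2r + (1+k)r/2 = r(2 + 2/2) = 0.725 × 3 ≈ 2.18 m.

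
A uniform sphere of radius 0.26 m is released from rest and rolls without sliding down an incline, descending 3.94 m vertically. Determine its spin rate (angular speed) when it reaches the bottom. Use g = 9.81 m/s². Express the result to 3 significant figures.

The moment of inertia is (2/5)MR², giving k ≡ I/(MR²) = 0.4.
Pure rolling means v = ωR; then KE = ½Mv² + ½I(v/R)² = ½(1+k)Mv² = (7/10)Mv².
Energy conservation Mgh = ½(1+k)Mv² gives v = √(2gh/(1+k)) = √(2 × 9.81 × 3.94 / 1.4) = 7.431 m/s.
Then ω = v/R = 7.431 / 0.26 ≈ 28.6 rad/s.

ω ≈ 28.6 rad/s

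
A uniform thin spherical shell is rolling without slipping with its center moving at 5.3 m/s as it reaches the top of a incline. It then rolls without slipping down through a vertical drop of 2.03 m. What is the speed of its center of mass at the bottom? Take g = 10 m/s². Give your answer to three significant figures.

v ≈ 7.24 m/s

For this body I = (2/3)MR², i.e. k = I/(MR²) = 2/3.
Pure rolling means v = ωR; then KE = ½Mv² + ½I(v/R)² = ½(1+k)Mv² = (5/6)Mv².
Energy conservation: (5/6)Mv₀² + Mgh = (5/6)Mv², so v² = v₀² + 2gh/(1+k).
v = √(5.3² + 2×10×2.03/1.667) = √52.45 ≈ 7.24 m/s.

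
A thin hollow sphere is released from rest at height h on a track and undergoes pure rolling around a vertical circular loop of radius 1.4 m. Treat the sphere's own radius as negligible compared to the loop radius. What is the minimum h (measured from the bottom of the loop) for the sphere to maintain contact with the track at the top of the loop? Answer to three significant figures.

Here I = (2/3)MR², so the shape factor k = I/(MR²) = 2/3.
At the top of the loop, the minimum-contact condition is Mg = Mv_top²/r, so v_top² = gr.
With ω = v/R, the kinetic energy at speed v is ½(1+k)Mv² = (5/6)Mv².
Energy conservation from release (height h) to the top (height 2r): Mgh = Mg(2r) + (5/6)M·gr.
Thus h_min = 2r + (1+k)r/2 = r(2 + 1.667/2) = 1.4 × 2.833 ≈ 3.97 m.

h_min ≈ 3.97 m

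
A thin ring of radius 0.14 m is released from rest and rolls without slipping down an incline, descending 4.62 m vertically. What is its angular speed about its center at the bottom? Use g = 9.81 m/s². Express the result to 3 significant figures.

For this body I = MR², i.e. k = I/(MR²) = 1.
Pure rolling means v = ωR; then KE = ½Mv² + ½I(v/R)² = ½(1+k)Mv² = Mv².
Energy conservation Mgh = ½(1+k)Mv² gives v = √(2gh/(1+k)) = √(2 × 9.81 × 4.62 / 2) = 6.732 m/s.
The angular speed follows from ω = v/R = 6.732/0.14 ≈ 48.1 rad/s.

ω ≈ 48.1 rad/s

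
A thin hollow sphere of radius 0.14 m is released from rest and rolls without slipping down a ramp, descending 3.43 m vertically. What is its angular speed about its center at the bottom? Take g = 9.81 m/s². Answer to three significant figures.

For this body I = (2/3)MR², i.e. k = I/(MR²) = 2/3.
Pure rolling means v = ωR; then KE = ½Mv² + ½I(v/R)² = ½(1+k)Mv² = (5/6)Mv².
Energy conservation Mgh = ½(1+k)Mv² gives v = √(2gh/(1+k)) = √(2 × 9.81 × 3.43 / 1.667) = 6.354 m/s.
Then ω = v/R = 6.354 / 0.14 ≈ 45.4 rad/s.

ω ≈ 45.4 rad/s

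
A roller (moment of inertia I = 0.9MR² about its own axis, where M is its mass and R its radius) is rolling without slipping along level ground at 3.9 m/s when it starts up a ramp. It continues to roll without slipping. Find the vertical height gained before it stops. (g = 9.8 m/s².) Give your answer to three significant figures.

h ≈ 1.47 m

With I = 0.9MR², the ratio k = I/(MR²) is 0.9.
The rolling condition ω = v/R makes the rotational term ½I(v/R)² = ½kMv², so KE_total = ½(1+k)Mv² = (19/20)Mv².
All of this converts to potential energy at the highest point: (19/20)Mv₀² = Mgh.
Thus h = (1+k)v₀²/(2g) = 1.9 × 3.9² / (2 × 9.8) ≈ 1.47 m.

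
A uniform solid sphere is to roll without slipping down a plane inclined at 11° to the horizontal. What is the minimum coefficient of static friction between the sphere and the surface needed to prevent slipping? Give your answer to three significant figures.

μ_min ≈ 0.0555

For this body I = (2/5)MR², i.e. k = I/(MR²) = 0.4.
Along the incline Mg sinθ − f = Ma, and torque about the center fR = Iα = kMR²(a/R) gives f = kMa.
These give a = g sinθ/(1+k) and the required friction f = kMg sinθ/(1+k).
The normal force is N = Mg cosθ, so μ_min = f/N = k tanθ/(1+k).
μ_min = 0.4 × tan11° / 1.4 ≈ 0.0555.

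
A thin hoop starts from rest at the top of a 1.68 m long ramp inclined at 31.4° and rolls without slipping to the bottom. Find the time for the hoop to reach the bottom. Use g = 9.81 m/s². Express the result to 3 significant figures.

Here I = MR², so the shape factor k = I/(MR²) = 1.
Translational: Mg sinθ − f = Ma. Rotational about the CM: fR = Iα = kMRa, so f = kMa.
Hence a = g sinθ/(1+k) = 9.81×sin31.4°/2 = 2.556 m/s².
With constant a from rest, t = √(2L/a) = √(2·1.68/2.556) ≈ 1.15 s.

t ≈ 1.15 s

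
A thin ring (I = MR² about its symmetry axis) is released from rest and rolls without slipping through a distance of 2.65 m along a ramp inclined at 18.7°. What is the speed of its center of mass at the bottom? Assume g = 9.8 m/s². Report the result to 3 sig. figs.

For this body I = MR², i.e. k = I/(MR²) = 1.
The rolling condition ω = v/R makes the rotational term ½I(v/R)² = ½kMv², so KE_total = ½(1+k)Mv² = Mv².
The vertical drop is h = L sinθ = 2.65 × sin18.7° = 0.8496 m.
Energy conservation: Mgh = Mv², so v = √(2gh/(1+k)) = √(2 × 9.8 × 0.8496 / 2) ≈ 2.89 m/s.

v ≈ 2.89 m/s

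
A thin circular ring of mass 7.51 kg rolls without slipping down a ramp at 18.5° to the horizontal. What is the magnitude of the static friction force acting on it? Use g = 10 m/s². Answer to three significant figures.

f ≈ 11.9 N

Here I = MR², so the shape factor k = I/(MR²) = 1.
Along the incline Mg sinθ − f = Ma, and torque about the center fR = Iα = kMR²(a/R) gives f = kMa.
Combining, a = g sinθ/(1+k) and f = kMa = kMg sinθ/(1+k).
f = 1 × 7.51 × 10 × sin18.5° / 2 ≈ 11.9 N.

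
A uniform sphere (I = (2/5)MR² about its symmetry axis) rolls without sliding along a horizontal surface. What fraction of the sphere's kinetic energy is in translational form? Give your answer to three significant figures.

With I = (2/5)MR², the ratio k = I/(MR²) is 0.4.
With ω = v/R, KE_trans = ½Mv² and KE_rot = ½Iω² = ½kMv², so KE_total = ½(1+k)Mv².
The translational fraction is therefore 1/(1+k) = 1/1.4 ≈ 0.714.

fraction ≈ 0.714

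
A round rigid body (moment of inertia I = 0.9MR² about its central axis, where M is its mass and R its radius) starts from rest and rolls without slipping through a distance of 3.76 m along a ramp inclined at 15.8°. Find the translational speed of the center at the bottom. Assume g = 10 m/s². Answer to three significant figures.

With I = 0.9MR², the ratio k = I/(MR²) is 0.9.
Pure rolling means v = ωR; then KE = ½Mv² + ½I(v/R)² = ½(1+k)Mv² = (19/20)Mv².
The vertical drop is h = L sinθ = 3.76 × sin15.8° = 1.024 m.
Energy conservation: Mgh = (19/20)Mv², so v = √(2gh/(1+k)) = √(2 × 10 × 1.024 / 1.9) ≈ 3.28 m/s.

v ≈ 3.28 m/s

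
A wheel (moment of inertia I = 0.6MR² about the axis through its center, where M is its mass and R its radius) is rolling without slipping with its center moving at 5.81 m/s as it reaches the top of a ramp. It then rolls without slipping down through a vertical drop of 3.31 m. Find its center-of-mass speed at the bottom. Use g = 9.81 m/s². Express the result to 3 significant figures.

For this body I = 0.6MR², i.e. k = I/(MR²) = 0.6.
Rolling without slipping gives ω = v/R, so the total kinetic energy is ½Mv² + ½Iω² = ½(1+k)Mv² = (4/5)Mv².
Energy conservation: (4/5)Mv₀² + Mgh = (4/5)Mv², so v² = v₀² + 2gh/(1+k).
v = √(5.81² + 2×9.81×3.31/1.6) = √74.34 ≈ 8.62 m/s.

v ≈ 8.62 m/s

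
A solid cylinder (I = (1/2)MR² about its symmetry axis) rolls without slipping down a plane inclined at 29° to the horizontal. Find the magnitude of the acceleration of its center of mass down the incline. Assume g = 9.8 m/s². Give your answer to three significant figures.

With I = (1/2)MR², the ratio k = I/(MR²) is 0.5.
Translational: Mg sinθ − f = Ma. Rotational about the CM: fR = Iα = kMRa, so f = kMa.
Eliminating f: Mg sinθ = (1+k)Ma, so a = g sinθ/(1+k) = 9.8 × sin29° / 1.5 ≈ 3.17 m/s².

a ≈ 3.17 m/s²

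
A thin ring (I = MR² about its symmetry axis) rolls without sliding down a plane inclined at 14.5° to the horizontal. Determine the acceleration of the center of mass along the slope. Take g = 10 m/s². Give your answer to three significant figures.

Here I = MR², so the shape factor k = I/(MR²) = 1.
Newton's second law down the slope: Mg sinθ − f = Ma. The torque equation fR = Iα (with α = a/R) gives f = kMa.
Eliminating f: Mg sinθ = (1+k)Ma, so a = g sinθ/(1+k) = 10 × sin14.5° / 2 ≈ 1.25 m/s².

a ≈ 1.25 m/s²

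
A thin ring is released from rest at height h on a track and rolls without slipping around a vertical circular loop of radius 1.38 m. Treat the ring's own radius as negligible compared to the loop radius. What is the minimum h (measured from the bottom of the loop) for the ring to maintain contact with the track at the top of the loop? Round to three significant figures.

h_min ≈ 4.14 m

With I = MR², the ratio k = I/(MR²) is 1.
At the top of the loop, the minimum-contact condition is Mg = Mv_top²/r, so v_top² = gr.
With ω = v/R, the kinetic energy at speed v is ½(1+k)Mv² = Mv².
Energy conservation from release (height h) to the top (height 2r): Mgh = Mg(2r) + M·gr.
Thus h_min = 2r + (1+k)r/2 = r(2 + 2/2) = 1.38 × 3 ≈ 4.14 m.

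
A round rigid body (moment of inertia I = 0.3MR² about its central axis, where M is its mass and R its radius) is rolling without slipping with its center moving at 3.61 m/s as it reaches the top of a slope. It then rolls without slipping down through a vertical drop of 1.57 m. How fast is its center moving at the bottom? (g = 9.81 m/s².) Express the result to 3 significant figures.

Here I = 0.3MR², so the shape factor k = I/(MR²) = 0.3.
Rolling without slipping gives ω = v/R, so the total kinetic energy is ½Mv² + ½Iω² = ½(1+k)Mv² = (13/20)Mv².
Energy conservation: (13/20)Mv₀² + Mgh = (13/20)Mv², so v² = v₀² + 2gh/(1+k).
v = √(3.61² + 2×9.81×1.57/1.3) = √36.73 ≈ 6.06 m/s.

v ≈ 6.06 m/s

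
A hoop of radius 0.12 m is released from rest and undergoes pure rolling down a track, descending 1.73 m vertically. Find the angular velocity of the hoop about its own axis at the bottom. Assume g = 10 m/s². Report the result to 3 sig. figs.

For this body I = MR², i.e. k = I/(MR²) = 1.
Since it rolls without slipping, ω = v/R and KE = ½Mv² + ½Iω² = ½(1+k)Mv² = Mv².
Energy conservation Mgh = ½(1+k)Mv² gives v = √(2gh/(1+k)) = √(2 × 10 × 1.73 / 2) = 4.159 m/s.
The angular speed follows from ω = v/R = 4.159/0.12 ≈ 34.7 rad/s.

ω ≈ 34.7 rad/s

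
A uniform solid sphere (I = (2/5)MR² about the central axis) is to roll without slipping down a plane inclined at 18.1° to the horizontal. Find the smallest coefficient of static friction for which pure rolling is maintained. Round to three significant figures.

μ_min ≈ 0.0934

For this body I = (2/5)MR², i.e. k = I/(MR²) = 0.4.
Along the incline Mg sinθ − f = Ma, and torque about the center fR = Iα = kMR²(a/R) gives f = kMa.
These give a = g sinθ/(1+k) and the required friction f = kMg sinθ/(1+k).
With N = Mg cosθ, the no-slip condition f ≤ μN gives μ_min = f/N = k tanθ/(1+k).
μ_min = 0.4 × tan18.1° / 1.4 ≈ 0.0934.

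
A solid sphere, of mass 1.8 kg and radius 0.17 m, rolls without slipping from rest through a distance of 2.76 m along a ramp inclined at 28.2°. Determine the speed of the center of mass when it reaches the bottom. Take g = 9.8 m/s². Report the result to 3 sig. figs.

v ≈ 4.27 m/s

The moment of inertia is (2/5)MR², giving k ≡ I/(MR²) = 0.4.
Rolling without slipping gives ω = v/R, so the total kinetic energy is ½Mv² + ½Iω² = ½(1+k)Mv² = (7/10)Mv².
The vertical drop is h = L sinθ = 2.76 × sin28.2° = 1.304 m.
Setting Mgh = (7/10)Mv² gives v = √(2gh/(1+k)) = √(2·9.8·1.304/1.4) ≈ 4.27 m/s.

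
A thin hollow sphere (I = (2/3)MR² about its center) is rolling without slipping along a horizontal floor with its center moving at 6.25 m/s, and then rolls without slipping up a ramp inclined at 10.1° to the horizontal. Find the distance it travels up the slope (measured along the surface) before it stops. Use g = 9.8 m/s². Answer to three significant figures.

d ≈ 18.9 m

Here I = (2/3)MR², so the shape factor k = I/(MR²) = 2/3.
Pure rolling means v = ωR; then KE = ½Mv² + ½I(v/R)² = ½(1+k)Mv² = (5/6)Mv².
Setting this equal to Mgh gives the vertical rise h = (1+k)v₀²/(2g) = 1.667×6.25²/(2×9.8) = 3.322 m.
Along the incline, d = h/sinθ = 3.322/sin10.1° ≈ 18.9 m.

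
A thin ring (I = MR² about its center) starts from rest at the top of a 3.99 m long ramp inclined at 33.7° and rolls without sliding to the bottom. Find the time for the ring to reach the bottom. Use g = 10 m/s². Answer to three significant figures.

Here I = MR², so the shape factor k = I/(MR²) = 1.
Translational: Mg sinθ − f = Ma. Rotational about the CM: fR = Iα = kMRa, so f = kMa.
Hence a = g sinθ/(1+k) = 10×sin33.7°/2 = 2.774 m/s².
Starting from rest, L = ½at², so t = √(2L/a) = √(2×3.99/2.774) ≈ 1.70 s.

t ≈ 1.70 s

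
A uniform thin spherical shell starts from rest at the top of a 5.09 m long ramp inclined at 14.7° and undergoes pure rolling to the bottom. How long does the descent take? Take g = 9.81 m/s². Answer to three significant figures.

t ≈ 2.61 s

Here I = (2/3)MR², so the shape factor k = I/(MR²) = 2/3.
Translational: Mg sinθ − f = Ma. Rotational about the CM: fR = Iα = kMRa, so f = kMa.
Hence a = g sinθ/(1+k) = 9.81×sin14.7°/1.667 = 1.494 m/s².
Starting from rest, L = ½at², so t = √(2L/a) = √(2×5.09/1.494) ≈ 2.61 s.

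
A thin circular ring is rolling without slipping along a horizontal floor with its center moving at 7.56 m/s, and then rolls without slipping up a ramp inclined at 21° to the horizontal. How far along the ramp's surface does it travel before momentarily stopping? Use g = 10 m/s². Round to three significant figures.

The moment of inertia is MR², giving k ≡ I/(MR²) = 1.
The rolling condition ω = v/R makes the rotational term ½I(v/R)² = ½kMv², so KE_total = ½(1+k)Mv² = Mv².
Setting this equal to Mgh gives the vertical rise h = (1+k)v₀²/(2g) = 2×7.56²/(2×10) = 5.715 m.
The distance along the slope is d = h/sinθ = 5.715/sin21° ≈ 15.9 m.

d ≈ 15.9 m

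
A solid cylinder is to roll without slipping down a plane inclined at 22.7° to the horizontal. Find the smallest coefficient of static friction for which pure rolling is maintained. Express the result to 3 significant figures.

With I = (1/2)MR², the ratio k = I/(MR²) is 0.5.
Along the incline Mg sinθ − f = Ma, and torque about the center fR = Iα = kMR²(a/R) gives f = kMa.
These give a = g sinθ/(1+k) and the required friction f = kMg sinθ/(1+k).
The normal force is N = Mg cosθ, so μ_min = f/N = k tanθ/(1+k).
μ_min = 0.5 × tan22.7° / 1.5 ≈ 0.139.

μ_min ≈ 0.139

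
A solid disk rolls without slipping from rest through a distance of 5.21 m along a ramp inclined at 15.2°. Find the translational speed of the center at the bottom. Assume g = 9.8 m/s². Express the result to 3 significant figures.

v ≈ 4.22 m/s

The moment of inertia is (1/2)MR², giving k ≡ I/(MR²) = 0.5.
The rolling condition ω = v/R makes the rotational term ½I(v/R)² = ½kMv², so KE_total = ½(1+k)Mv² = (3/4)Mv².
The vertical drop is h = L sinθ = 5.21 × sin15.2° = 1.366 m.
Energy conservation: Mgh = (3/4)Mv², so v = √(2gh/(1+k)) = √(2 × 9.8 × 1.366 / 1.5) ≈ 4.22 m/s.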